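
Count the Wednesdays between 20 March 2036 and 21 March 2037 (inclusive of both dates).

52

20 March 2036 is a Thursday.
From 20 March 2036 to 21 March 2037 is 367 days inclusive.
367 = 7 × 52 + 3, so there are 52 full weeks plus 3 extra days.
Each full week contributes one Wednesday: 52 so far.
The 3 extra days are Thu, Fri, Sat — none qualify.
Total: 52 + 0 = 52.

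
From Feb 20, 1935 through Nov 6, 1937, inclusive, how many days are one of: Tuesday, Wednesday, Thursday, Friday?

Feb 20, 1935 is a Wednesday.
That's 991 days from start to end, counting both.
991 = 7 × 141 + 4, so there are 141 full weeks plus 4 extra days.
Each full week contributes 4 days from the set (Tue, Wed, Thu, Fri): 141 × 4 = 564.
The 4 extra days are Wednesday, Thursday, Friday, Saturday — 3 of them qualify.
Total: 564 + 3 = 567.

567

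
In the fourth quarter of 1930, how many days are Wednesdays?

14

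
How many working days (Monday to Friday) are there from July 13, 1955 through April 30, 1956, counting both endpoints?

209 weekdays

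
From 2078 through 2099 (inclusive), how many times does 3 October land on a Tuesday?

Day of week of October 3 in each year:
2078: Mon, 2079: Tue ✓, 2080: Thu, 2081: Fri, 2082: Sat, 2083: Sun, 2084: Tue ✓, 2085: Wed, 2086: Thu, 2087: Fri, 2088: Sun, 2089: Mon, 2090: Tue ✓, 2091: Wed, 2092: Fri, 2093: Sat, 2094: Sun, 2095: Mon, 2096: Wed, 2097: Thu, 2098: Fri, 2099: Sat
Tuesdays: 2079, 2084, 2090.

3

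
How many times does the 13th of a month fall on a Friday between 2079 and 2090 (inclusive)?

Friday-the-13ths by year:
2079: Jan, Oct
2080: Sep, Dec
2081: Jun
2082: Feb, Mar, Nov
2083: Aug
2084: Oct
2085: Apr, Jul
2086: Sep, Dec
2087: Jun
2088: Feb, Aug
2089: May
2090: Jan, Oct

20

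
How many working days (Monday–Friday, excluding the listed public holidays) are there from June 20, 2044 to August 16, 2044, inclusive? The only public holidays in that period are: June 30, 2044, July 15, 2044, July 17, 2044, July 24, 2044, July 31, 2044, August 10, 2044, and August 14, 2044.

June 20, 2044 is a Monday.
That's 58 days from start to end, counting both.
58 = 7 × 8 + 2, so there are 8 full weeks plus 2 extra days.
Each full week contributes 5 weekdays (Mon–Fri): 8 × 5 = 40.
The 2 extra days are Mon, Tue — 2 of them qualify.
Total: 40 + 2 = 42.
Holidays: June 30, 2044 (Thu); July 15, 2044 (Fri); July 17, 2044 (Sun); July 24, 2044 (Sun); July 31, 2044 (Sun); August 10, 2044 (Wed); August 14, 2044 (Sun).
3 of the 7 holidays fall on weekdays; the rest are weekends and were already excluded.
Business days: 42 − 3 = 39.

39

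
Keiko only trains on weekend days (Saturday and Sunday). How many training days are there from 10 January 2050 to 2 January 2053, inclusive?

310

10 January 2050 is a Monday.
That's 1089 days from start to end, counting both.
1089 = 7 × 155 + 4, so there are 155 full weeks plus 4 extra days.
Each full week contributes 2 weekend days (Sat, Sun): 155 × 2 = 310.
The 4 extra days are Monday, Tuesday, Wednesday, Thursday — none qualify.
Total: 310 + 0 = 310.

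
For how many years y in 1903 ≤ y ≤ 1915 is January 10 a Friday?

Day of week of January 10 in each year:
1903: Sat, 1904: Sun, 1905: Tue, 1906: Wed, 1907: Thu, 1908: Fri ✓, 1909: Sun, 1910: Mon, 1911: Tue, 1912: Wed, 1913: Fri ✓, 1914: Sat, 1915: Sun
Fridays: 1908, 1913.

2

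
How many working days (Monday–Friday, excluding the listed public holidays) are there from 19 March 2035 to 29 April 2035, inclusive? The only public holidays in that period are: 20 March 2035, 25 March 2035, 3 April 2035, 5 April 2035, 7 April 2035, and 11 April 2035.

26 working days

19 March 2035 is a Monday.
The range spans 42 days (inclusive of both endpoints).
42 = 7 × 6, so the span is exactly 6 full weeks.
Each full week contributes 5 weekdays (Mon–Fri): 6 × 5 = 30.
Holidays: 20 March 2035 (Tue); 25 March 2035 (Sun); 3 April 2035 (Tue); 5 April 2035 (Thu); 7 April 2035 (Sat); 11 April 2035 (Wed).
4 of the 6 holidays fall on weekdays; the rest are weekends and were already excluded.
Business days: 30 − 4 = 26.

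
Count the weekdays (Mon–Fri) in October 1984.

Oct 1, 1984 is a Monday.
That's 31 days from start to end, counting both.
31 = 7 × 4 + 3, so there are 4 full weeks plus 3 extra days.
Each full week contributes 5 weekdays (Mon–Fri): 4 × 5 = 20.
The 3 extra days are Mon, Tue, Wed — 3 of them qualify.
Total: 20 + 3 = 23.

23 weekdays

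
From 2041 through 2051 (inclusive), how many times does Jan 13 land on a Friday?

Day of week of January 13 in each year:
2041: Sun, 2042: Mon, 2043: Tue, 2044: Wed, 2045: Fri ✓, 2046: Sat, 2047: Sun, 2048: Mon, 2049: Wed, 2050: Thu, 2051: Fri ✓
Fridays: 2045, 2051.

2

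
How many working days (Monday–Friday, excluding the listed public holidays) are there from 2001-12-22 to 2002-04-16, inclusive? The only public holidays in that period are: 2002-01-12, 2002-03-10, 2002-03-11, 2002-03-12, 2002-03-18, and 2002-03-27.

78 working days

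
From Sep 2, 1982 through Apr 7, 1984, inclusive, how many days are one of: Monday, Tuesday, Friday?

250

Sep 2, 1982 is a Thursday.
That's 584 days from start to end, counting both.
584 = 7 × 83 + 3, so there are 83 full weeks plus 3 extra days.
Each full week contributes 3 days from the set (Mon, Tue, Fri): 83 × 3 = 249.
The 3 extra days are Thursday, Friday, Saturday — 1 of them qualifies.
Total: 249 + 1 = 250.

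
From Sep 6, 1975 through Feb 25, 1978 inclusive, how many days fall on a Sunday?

Sep 6, 1975 is a Saturday.
From Sep 6, 1975 to Feb 25, 1978 is 904 days inclusive.
904 = 7 × 129 + 1, so there are 129 full weeks plus 1 extra day.
Each full week contributes one Sunday: 129 so far.
The 1 extra day is Sat — none qualify.
Total: 129 + 0 = 129.

129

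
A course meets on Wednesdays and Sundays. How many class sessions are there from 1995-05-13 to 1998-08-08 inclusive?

1995-05-13 is a Saturday.
From 1995-05-13 to 1998-08-08 is 1184 days inclusive.
1184 = 7 × 169 + 1, so there are 169 full weeks plus 1 extra day.
Each full week contributes 2 days from the set (Wed, Sun): 169 × 2 = 338.
The 1 extra day is Sat — none qualify.
Total: 338 + 0 = 338.

338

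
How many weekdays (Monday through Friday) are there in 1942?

1942-01-01 is a Thursday.
That's 365 days from start to end, counting both.
365 = 7 × 52 + 1, so there are 52 full weeks plus 1 extra day.
Each full week contributes 5 weekdays (Mon–Fri): 52 × 5 = 260.
The 1 extra day is Thu — 1 of them qualifies.
Total: 260 + 1 = 261.

261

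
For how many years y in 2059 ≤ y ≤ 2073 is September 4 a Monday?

2

Day of week of September 4 in each year:
2059: Thu, 2060: Sat, 2061: Sun, 2062: Mon ✓, 2063: Tue, 2064: Thu, 2065: Fri, 2066: Sat, 2067: Sun, 2068: Tue, 2069: Wed, 2070: Thu, 2071: Fri, 2072: Sun, 2073: Mon ✓
Mondays: 2062, 2073.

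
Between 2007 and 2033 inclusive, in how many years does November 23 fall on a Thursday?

Day of week of November 23 in each year:
2007: Fri, 2008: Sun, 2009: Mon, 2010: Tue, 2011: Wed, 2012: Fri, 2013: Sat, 2014: Sun, 2015: Mon, 2016: Wed, 2017: Thu ✓, 2018: Fri, 2019: Sat, 2020: Mon, 2021: Tue, 2022: Wed, 2023: Thu ✓, 2024: Sat, 2025: Sun, 2026: Mon, 2027: Tue, 2028: Thu ✓, 2029: Fri, 2030: Sat, 2031: Sun, 2032: Tue, 2033: Wed
Thursdays: 2017, 2023, 2028.

3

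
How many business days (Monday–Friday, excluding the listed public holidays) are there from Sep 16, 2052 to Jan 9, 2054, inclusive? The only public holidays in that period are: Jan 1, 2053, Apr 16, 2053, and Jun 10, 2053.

Sep 16, 2052 is a Monday.
The range spans 481 days (inclusive of both endpoints).
481 = 7 × 68 + 5, so there are 68 full weeks plus 5 extra days.
Each full week contributes 5 weekdays (Mon–Fri): 68 × 5 = 340.
The 5 extra days are Monday, Tuesday, Wednesday, Thursday, Friday — 5 of them qualify.
Total: 340 + 5 = 345.
Holidays: Jan 1, 2053 (Wed); Apr 16, 2053 (Wed); Jun 10, 2053 (Tue).
All 3 holidays fall on weekdays, so subtract 3.
Business days: 345 − 3 = 342.

342 business days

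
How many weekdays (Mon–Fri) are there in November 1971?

22 weekdays

November 1, 1971 is a Monday.
The range spans 30 days (inclusive of both endpoints).
30 = 7 × 4 + 2, so there are 4 full weeks plus 2 extra days.
Each full week contributes 5 weekdays (Mon–Fri): 4 × 5 = 20.
The 2 extra days are Monday, Tuesday — 2 of them qualify.
Total: 20 + 2 = 22.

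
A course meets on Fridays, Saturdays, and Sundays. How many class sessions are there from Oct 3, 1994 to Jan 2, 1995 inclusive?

39

Oct 3, 1994 is a Monday.
That's 92 days from start to end, counting both.
92 = 7 × 13 + 1, so there are 13 full weeks plus 1 extra day.
Each full week contributes 3 days from the set (Fri, Sat, Sun): 13 × 3 = 39.
The 1 extra day is Monday — none qualify.
Total: 39 + 0 = 39.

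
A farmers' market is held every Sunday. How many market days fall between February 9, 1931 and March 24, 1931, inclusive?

6 Sundays

February 9, 1931 is a Monday.
That's 44 days from start to end, counting both.
44 = 7 × 6 + 2, so there are 6 full weeks plus 2 extra days.
Each full week contributes one Sunday: 6 so far.
The 2 extra days are Monday, Tuesday — none qualify.
Total: 6 + 0 = 6.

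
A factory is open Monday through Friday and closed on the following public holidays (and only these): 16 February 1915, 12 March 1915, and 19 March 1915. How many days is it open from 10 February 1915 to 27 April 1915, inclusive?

52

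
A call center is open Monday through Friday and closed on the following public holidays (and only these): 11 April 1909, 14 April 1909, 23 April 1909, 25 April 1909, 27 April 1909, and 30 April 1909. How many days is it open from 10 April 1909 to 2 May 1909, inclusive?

11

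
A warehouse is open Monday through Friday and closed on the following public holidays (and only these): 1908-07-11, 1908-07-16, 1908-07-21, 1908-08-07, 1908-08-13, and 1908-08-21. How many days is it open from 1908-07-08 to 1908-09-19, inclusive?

48

1908-07-08 is a Wednesday.
That's 74 days from start to end, counting both.
74 = 7 × 10 + 4, so there are 10 full weeks plus 4 extra days.
Each full week contributes 5 weekdays (Mon–Fri): 10 × 5 = 50.
The 4 extra days are Wed, Thu, Fri, Sat — 3 of them qualify.
Total: 50 + 3 = 53.
Holidays: 1908-07-11 (Sat); 1908-07-16 (Thu); 1908-07-21 (Tue); 1908-08-07 (Fri); 1908-08-13 (Thu); 1908-08-21 (Fri).
5 of the 6 holidays fall on weekdays; the rest are weekends and were already excluded.
Business days: 53 − 5 = 48.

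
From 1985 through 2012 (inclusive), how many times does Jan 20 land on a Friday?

Day of week of January 20 in each year:
1985: Sun, 1986: Mon, 1987: Tue, 1988: Wed, 1989: Fri ✓, 1990: Sat, 1991: Sun, 1992: Mon, 1993: Wed, 1994: Thu, 1995: Fri ✓, 1996: Sat, 1997: Mon, 1998: Tue, 1999: Wed, 2000: Thu, 2001: Sat, 2002: Sun, 2003: Mon, 2004: Tue, 2005: Thu, 2006: Fri ✓, 2007: Sat, 2008: Sun, 2009: Tue, 2010: Wed, 2011: Thu, 2012: Fri ✓
Fridays: 1989, 1995, 2006, 2012.

4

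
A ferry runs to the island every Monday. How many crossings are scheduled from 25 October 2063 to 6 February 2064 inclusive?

25 October 2063 is a Thursday.
The range spans 105 days (inclusive of both endpoints).
105 = 7 × 15, so the span is exactly 15 full weeks.
Each full week contributes one Monday: 15 so far.

15 Mondays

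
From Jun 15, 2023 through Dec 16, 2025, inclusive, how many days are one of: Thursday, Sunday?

262

Jun 15, 2023 is a Thursday.
The range spans 916 days (inclusive of both endpoints).
916 = 7 × 130 + 6, so there are 130 full weeks plus 6 extra days.
Each full week contributes 2 days from the set (Thu, Sun): 130 × 2 = 260.
The 6 extra days are Thursday, Friday, Saturday, Sunday, Monday, Tuesday — 2 of them qualify.
Total: 260 + 2 = 262.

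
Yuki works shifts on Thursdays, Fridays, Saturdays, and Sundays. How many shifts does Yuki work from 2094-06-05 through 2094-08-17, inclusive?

42

2094-06-05 is a Saturday.
From 2094-06-05 to 2094-08-17 is 74 days inclusive.
74 = 7 × 10 + 4, so there are 10 full weeks plus 4 extra days.
Each full week contributes 4 days from the set (Thu, Fri, Sat, Sun): 10 × 4 = 40.
The 4 extra days are Sat, Sun, Mon, Tue — 2 of them qualify.
Total: 40 + 2 = 42.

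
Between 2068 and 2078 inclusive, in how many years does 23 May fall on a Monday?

Day of week of May 23 in each year:
2068: Wed, 2069: Thu, 2070: Fri, 2071: Sat, 2072: Mon ✓, 2073: Tue, 2074: Wed, 2075: Thu, 2076: Sat, 2077: Sun, 2078: Mon ✓
Mondays: 2072, 2078.

2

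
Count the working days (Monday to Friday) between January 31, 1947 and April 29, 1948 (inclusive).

325 weekdays

January 31, 1947 is a Friday.
The range spans 455 days (inclusive of both endpoints).
455 = 7 × 65, so the span is exactly 65 full weeks.
Each full week contributes 5 weekdays (Mon–Fri): 65 × 5 = 325.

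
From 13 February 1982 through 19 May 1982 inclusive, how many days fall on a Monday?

13 February 1982 is a Saturday.
That's 96 days from start to end, counting both.
96 = 7 × 13 + 5, so there are 13 full weeks plus 5 extra days.
Each full week contributes one Monday: 13 so far.
The 5 extra days are Sat, Sun, Mon, Tue, Wed — 1 of them qualifies.
Total: 13 + 1 = 14.

14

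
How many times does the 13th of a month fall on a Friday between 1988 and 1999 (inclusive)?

Friday-the-13ths by year:
1988: May
1989: Jan, Oct
1990: Apr, Jul
1991: Sep, Dec
1992: Mar, Nov
1993: Aug
1994: May
1995: Jan, Oct
1996: Sep, Dec
1997: Jun
1998: Feb, Mar, Nov
1999: Aug

20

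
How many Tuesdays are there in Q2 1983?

Apr 1, 1983 is a Friday.
The range spans 91 days (inclusive of both endpoints).
91 = 7 × 13, so the span is exactly 13 full weeks.
Each full week contributes one Tuesday: 13 so far.

13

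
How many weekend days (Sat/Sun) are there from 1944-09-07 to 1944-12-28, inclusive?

32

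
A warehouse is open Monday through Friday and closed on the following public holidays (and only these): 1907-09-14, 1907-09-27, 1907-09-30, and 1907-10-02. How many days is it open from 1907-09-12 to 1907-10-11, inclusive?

1907-09-12 is a Thursday.
The range spans 30 days (inclusive of both endpoints).
30 = 7 × 4 + 2, so there are 4 full weeks plus 2 extra days.
Each full week contributes 5 weekdays (Mon–Fri): 4 × 5 = 20.
The 2 extra days are Thu, Fri — 2 of them qualify.
Total: 20 + 2 = 22.
Holidays: 1907-09-14 (Sat); 1907-09-27 (Fri); 1907-09-30 (Mon); 1907-10-02 (Wed).
3 of the 4 holidays fall on weekdays; the rest are weekends and were already excluded.
Business days: 22 − 3 = 19.

19 business days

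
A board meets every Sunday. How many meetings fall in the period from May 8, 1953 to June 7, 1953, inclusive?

May 8, 1953 is a Friday.
That's 31 days from start to end, counting both.
31 = 7 × 4 + 3, so there are 4 full weeks plus 3 extra days.
Each full week contributes one Sunday: 4 so far.
The 3 extra days are Friday, Saturday, Sunday — 1 of them qualifies.
Total: 4 + 1 = 5.

5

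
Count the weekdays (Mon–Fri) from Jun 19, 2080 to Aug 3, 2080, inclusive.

33

Jun 19, 2080 is a Wednesday.
That's 46 days from start to end, counting both.
46 = 7 × 6 + 4, so there are 6 full weeks plus 4 extra days.
Each full week contributes 5 weekdays (Mon–Fri): 6 × 5 = 30.
The 4 extra days are Wednesday, Thursday, Friday, Saturday — 3 of them qualify.
Total: 30 + 3 = 33.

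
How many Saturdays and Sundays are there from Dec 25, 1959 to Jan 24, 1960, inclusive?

Dec 25, 1959 is a Friday.
The range spans 31 days (inclusive of both endpoints).
31 = 7 × 4 + 3, so there are 4 full weeks plus 3 extra days.
Each full week contributes 2 weekend days (Sat, Sun): 4 × 2 = 8.
The 3 extra days are Fri, Sat, Sun — 2 of them qualify.
Total: 8 + 2 = 10.

10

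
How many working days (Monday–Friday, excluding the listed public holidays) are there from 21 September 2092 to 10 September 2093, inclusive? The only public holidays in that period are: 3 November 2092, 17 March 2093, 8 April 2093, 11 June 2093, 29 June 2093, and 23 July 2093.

248 working days

21 September 2092 is a Sunday.
That's 355 days from start to end, counting both.
355 = 7 × 50 + 5, so there are 50 full weeks plus 5 extra days.
Each full week contributes 5 weekdays (Mon–Fri): 50 × 5 = 250.
The 5 extra days are Sunday, Monday, Tuesday, Wednesday, Thursday — 4 of them qualify.
Total: 250 + 4 = 254.
Holidays: 3 November 2092 (Mon); 17 March 2093 (Tue); 8 April 2093 (Wed); 11 June 2093 (Thu); 29 June 2093 (Mon); 23 July 2093 (Thu).
All 6 holidays fall on weekdays, so subtract 6.
Business days: 254 − 6 = 248.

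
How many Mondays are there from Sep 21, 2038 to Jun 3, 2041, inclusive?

Sep 21, 2038 is a Tuesday.
The range spans 987 days (inclusive of both endpoints).
987 = 7 × 141, so the span is exactly 141 full weeks.
Each full week contributes one Monday: 141 so far.
Total: 141.

141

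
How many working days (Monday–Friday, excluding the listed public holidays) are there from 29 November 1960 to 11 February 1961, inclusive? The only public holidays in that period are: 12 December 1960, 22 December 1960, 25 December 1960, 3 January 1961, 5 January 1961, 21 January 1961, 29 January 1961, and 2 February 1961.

29 November 1960 is a Tuesday.
The range spans 75 days (inclusive of both endpoints).
75 = 7 × 10 + 5, so there are 10 full weeks plus 5 extra days.
Each full week contributes 5 weekdays (Mon–Fri): 10 × 5 = 50.
The 5 extra days are Tue, Wed, Thu, Fri, Sat — 4 of them qualify.
Total: 50 + 4 = 54.
Holidays: 12 December 1960 (Mon); 22 December 1960 (Thu); 25 December 1960 (Sun); 3 January 1961 (Tue); 5 January 1961 (Thu); 21 January 1961 (Sat); 29 January 1961 (Sun); 2 February 1961 (Thu).
5 of the 8 holidays fall on weekdays; the rest are weekends and were already excluded.
Business days: 54 − 5 = 49.

49 working days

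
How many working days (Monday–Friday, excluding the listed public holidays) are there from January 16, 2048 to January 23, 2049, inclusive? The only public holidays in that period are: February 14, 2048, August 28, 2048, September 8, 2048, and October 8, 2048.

January 16, 2048 is a Thursday.
That's 374 days from start to end, counting both.
374 = 7 × 53 + 3, so there are 53 full weeks plus 3 extra days.
Each full week contributes 5 weekdays (Mon–Fri): 53 × 5 = 265.
The 3 extra days are Thu, Fri, Sat — 2 of them qualify.
Total: 265 + 2 = 267.
Holidays: February 14, 2048 (Fri); August 28, 2048 (Fri); September 8, 2048 (Tue); October 8, 2048 (Thu).
All 4 holidays fall on weekdays, so subtract 4.
Business days: 267 − 4 = 263.

263 working days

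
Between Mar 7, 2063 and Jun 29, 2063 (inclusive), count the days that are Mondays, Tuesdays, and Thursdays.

49

Mar 7, 2063 is a Wednesday.
The range spans 115 days (inclusive of both endpoints).
115 = 7 × 16 + 3, so there are 16 full weeks plus 3 extra days.
Each full week contributes 3 days from the set (Mon, Tue, Thu): 16 × 3 = 48.
The 3 extra days are Wednesday, Thursday, Friday — 1 of them qualifies.
Total: 48 + 1 = 49.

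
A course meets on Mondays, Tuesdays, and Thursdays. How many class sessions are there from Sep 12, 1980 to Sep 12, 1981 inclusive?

156

Sep 12, 1980 is a Friday.
From Sep 12, 1980 to Sep 12, 1981 is 366 days inclusive.
366 = 7 × 52 + 2, so there are 52 full weeks plus 2 extra days.
Each full week contributes 3 days from the set (Mon, Tue, Thu): 52 × 3 = 156.
The 2 extra days are Fri, Sat — none qualify.
Total: 156 + 0 = 156.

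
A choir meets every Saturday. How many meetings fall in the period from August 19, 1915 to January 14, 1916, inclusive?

21 Saturdays

August 19, 1915 is a Thursday.
The range spans 149 days (inclusive of both endpoints).
149 = 7 × 21 + 2, so there are 21 full weeks plus 2 extra days.
Each full week contributes one Saturday: 21 so far.
The 2 extra days are Thursday, Friday — none qualify.
Total: 21 + 0 = 21.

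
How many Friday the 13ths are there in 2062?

2

The 13th falls on a Friday when the month's 13th has weekday Fri.
Jan 13 is Fri ✓; Feb 13 is Mon; Mar 13 is Mon; Apr 13 is Thu; May 13 is Sat; Jun 13 is Tue; Jul 13 is Thu; Aug 13 is Sun; Sep 13 is Wed; Oct 13 is Fri ✓; Nov 13 is Mon; Dec 13 is Wed.
Friday the 13ths: Jan, Oct.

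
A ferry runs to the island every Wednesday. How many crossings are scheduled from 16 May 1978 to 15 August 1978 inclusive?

16 May 1978 is a Tuesday.
From 16 May 1978 to 15 August 1978 is 92 days inclusive.
92 = 7 × 13 + 1, so there are 13 full weeks plus 1 extra day.
Each full week contributes one Wednesday: 13 so far.
The 1 extra day is Tuesday — none qualify.
Total: 13 + 0 = 13.

13 Wednesdays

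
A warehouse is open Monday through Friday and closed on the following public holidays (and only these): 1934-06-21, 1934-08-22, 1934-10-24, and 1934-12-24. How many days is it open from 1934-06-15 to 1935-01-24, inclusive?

1934-06-15 is a Friday.
The range spans 224 days (inclusive of both endpoints).
224 = 7 × 32, so the span is exactly 32 full weeks.
Each full week contributes 5 weekdays (Mon–Fri): 32 × 5 = 160.
Total: 160.
Holidays: 1934-06-21 (Thu); 1934-08-22 (Wed); 1934-10-24 (Wed); 1934-12-24 (Mon).
All 4 holidays fall on weekdays, so subtract 4.
Business days: 160 − 4 = 156.

156 working days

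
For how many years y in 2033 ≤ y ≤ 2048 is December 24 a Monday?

Day of week of December 24 in each year:
2033: Sat, 2034: Sun, 2035: Mon ✓, 2036: Wed, 2037: Thu, 2038: Fri, 2039: Sat, 2040: Mon ✓, 2041: Tue, 2042: Wed, 2043: Thu, 2044: Sat, 2045: Sun, 2046: Mon ✓, 2047: Tue, 2048: Thu
Mondays: 2035, 2040, 2046.

3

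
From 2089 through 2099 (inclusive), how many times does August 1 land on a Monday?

Day of week of August 1 in each year:
2089: Mon ✓, 2090: Tue, 2091: Wed, 2092: Fri, 2093: Sat, 2094: Sun, 2095: Mon ✓, 2096: Wed, 2097: Thu, 2098: Fri, 2099: Sat
Mondays: 2089, 2095.

2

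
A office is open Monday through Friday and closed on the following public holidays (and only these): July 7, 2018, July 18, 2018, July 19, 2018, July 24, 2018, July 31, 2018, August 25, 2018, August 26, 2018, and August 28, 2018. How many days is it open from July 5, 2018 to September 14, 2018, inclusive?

47 business days

July 5, 2018 is a Thursday.
From July 5, 2018 to September 14, 2018 is 72 days inclusive.
72 = 7 × 10 + 2, so there are 10 full weeks plus 2 extra days.
Each full week contributes 5 weekdays (Mon–Fri): 10 × 5 = 50.
The 2 extra days are Thu, Fri — 2 of them qualify.
Total: 50 + 2 = 52.
Holidays: July 7, 2018 (Sat); July 18, 2018 (Wed); July 19, 2018 (Thu); July 24, 2018 (Tue); July 31, 2018 (Tue); August 25, 2018 (Sat); August 26, 2018 (Sun); August 28, 2018 (Tue).
5 of the 8 holidays fall on weekdays; the rest are weekends and were already excluded.
Business days: 52 − 5 = 47.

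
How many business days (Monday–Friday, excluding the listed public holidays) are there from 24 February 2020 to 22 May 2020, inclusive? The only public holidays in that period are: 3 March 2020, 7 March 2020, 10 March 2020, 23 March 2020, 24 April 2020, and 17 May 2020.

61

24 February 2020 is a Monday.
The range spans 89 days (inclusive of both endpoints).
89 = 7 × 12 + 5, so there are 12 full weeks plus 5 extra days.
Each full week contributes 5 weekdays (Mon–Fri): 12 × 5 = 60.
The 5 extra days are Mon, Tue, Wed, Thu, Fri — 5 of them qualify.
Total: 60 + 5 = 65.
Holidays: 3 March 2020 (Tue); 7 March 2020 (Sat); 10 March 2020 (Tue); 23 March 2020 (Mon); 24 April 2020 (Fri); 17 May 2020 (Sun).
4 of the 6 holidays fall on weekdays; the rest are weekends and were already excluded.
Business days: 65 − 4 = 61.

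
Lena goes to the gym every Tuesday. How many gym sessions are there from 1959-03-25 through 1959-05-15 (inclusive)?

7 Tuesdays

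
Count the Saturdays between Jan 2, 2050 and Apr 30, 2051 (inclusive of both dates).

69 Saturdays

Jan 2, 2050 is a Sunday.
That's 484 days from start to end, counting both.
484 = 7 × 69 + 1, so there are 69 full weeks plus 1 extra day.
Each full week contributes one Saturday: 69 so far.
The 1 extra day is Sun — none qualify.
Total: 69 + 0 = 69.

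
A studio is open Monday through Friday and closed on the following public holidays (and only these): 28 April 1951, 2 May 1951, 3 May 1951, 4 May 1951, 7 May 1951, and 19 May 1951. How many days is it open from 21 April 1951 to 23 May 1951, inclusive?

19 working days

21 April 1951 is a Saturday.
From 21 April 1951 to 23 May 1951 is 33 days inclusive.
33 = 7 × 4 + 5, so there are 4 full weeks plus 5 extra days.
Each full week contributes 5 weekdays (Mon–Fri): 4 × 5 = 20.
The 5 extra days are Sat, Sun, Mon, Tue, Wed — 3 of them qualify.
Total: 20 + 3 = 23.
Holidays: 28 April 1951 (Sat); 2 May 1951 (Wed); 3 May 1951 (Thu); 4 May 1951 (Fri); 7 May 1951 (Mon); 19 May 1951 (Sat).
4 of the 6 holidays fall on weekdays; the rest are weekends and were already excluded.
Business days: 23 − 4 = 19.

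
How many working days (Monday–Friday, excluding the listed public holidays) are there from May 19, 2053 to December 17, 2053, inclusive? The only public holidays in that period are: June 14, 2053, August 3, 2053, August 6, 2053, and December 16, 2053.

May 19, 2053 is a Monday.
That's 213 days from start to end, counting both.
213 = 7 × 30 + 3, so there are 30 full weeks plus 3 extra days.
Each full week contributes 5 weekdays (Mon–Fri): 30 × 5 = 150.
The 3 extra days are Monday, Tuesday, Wednesday — 3 of them qualify.
Total: 150 + 3 = 153.
Holidays: June 14, 2053 (Sat); August 3, 2053 (Sun); August 6, 2053 (Wed); December 16, 2053 (Tue).
2 of the 4 holidays fall on weekdays; the rest are weekends and were already excluded.
Business days: 153 − 2 = 151.

151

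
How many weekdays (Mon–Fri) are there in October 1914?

22 weekdays

1 October 1914 is a Thursday.
The range spans 31 days (inclusive of both endpoints).
31 = 7 × 4 + 3, so there are 4 full weeks plus 3 extra days.
Each full week contributes 5 weekdays (Mon–Fri): 4 × 5 = 20.
The 3 extra days are Thursday, Friday, Saturday — 2 of them qualify.
Total: 20 + 2 = 22.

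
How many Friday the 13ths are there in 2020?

The 13th falls on a Friday when the month's 13th has weekday Fri.
Jan 13 is Mon; Feb 13 is Thu; Mar 13 is Fri ✓; Apr 13 is Mon; May 13 is Wed; Jun 13 is Sat; Jul 13 is Mon; Aug 13 is Thu; Sep 13 is Sun; Oct 13 is Tue; Nov 13 is Fri ✓; Dec 13 is Sun.
Friday the 13ths: Mar, Nov.

2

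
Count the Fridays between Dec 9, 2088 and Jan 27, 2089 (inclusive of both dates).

7

Dec 9, 2088 is a Thursday.
From Dec 9, 2088 to Jan 27, 2089 is 50 days inclusive.
50 = 7 × 7 + 1, so there are 7 full weeks plus 1 extra day.
Each full week contributes one Friday: 7 so far.
The 1 extra day is Thursday — none qualify.
Total: 7 + 0 = 7.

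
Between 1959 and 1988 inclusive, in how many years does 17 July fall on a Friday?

Day of week of July 17 in each year:
1959: Fri ✓, 1960: Sun, 1961: Mon, 1962: Tue, 1963: Wed, 1964: Fri ✓, 1965: Sat, 1966: Sun, 1967: Mon, 1968: Wed, 1969: Thu, 1970: Fri ✓, 1971: Sat, 1972: Mon, 1973: Tue, 1974: Wed, 1975: Thu, 1976: Sat, 1977: Sun, 1978: Mon, 1979: Tue, 1980: Thu, 1981: Fri ✓, 1982: Sat, 1983: Sun, 1984: Tue, 1985: Wed, 1986: Thu, 1987: Fri ✓, 1988: Sun
Fridays: 1959, 1964, 1970, 1981, 1987.

5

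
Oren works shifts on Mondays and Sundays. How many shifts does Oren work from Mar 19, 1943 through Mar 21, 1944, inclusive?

106

Mar 19, 1943 is a Friday.
That's 369 days from start to end, counting both.
369 = 7 × 52 + 5, so there are 52 full weeks plus 5 extra days.
Each full week contributes 2 days from the set (Mon, Sun): 52 × 2 = 104.
The 5 extra days are Friday, Saturday, Sunday, Monday, Tuesday — 2 of them qualify.
Total: 104 + 2 = 106.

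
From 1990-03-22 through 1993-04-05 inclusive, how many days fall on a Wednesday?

1990-03-22 is a Thursday.
That's 1111 days from start to end, counting both.
1111 = 7 × 158 + 5, so there are 158 full weeks plus 5 extra days.
Each full week contributes one Wednesday: 158 so far.
The 5 extra days are Thu, Fri, Sat, Sun, Mon — none qualify.
Total: 158 + 0 = 158.

158 Wednesdays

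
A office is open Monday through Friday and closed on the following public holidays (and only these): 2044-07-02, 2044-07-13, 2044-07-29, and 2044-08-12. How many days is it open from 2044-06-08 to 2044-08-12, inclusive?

2044-06-08 is a Wednesday.
The range spans 66 days (inclusive of both endpoints).
66 = 7 × 9 + 3, so there are 9 full weeks plus 3 extra days.
Each full week contributes 5 weekdays (Mon–Fri): 9 × 5 = 45.
The 3 extra days are Wed, Thu, Fri — 3 of them qualify.
Total: 45 + 3 = 48.
Holidays: 2044-07-02 (Sat); 2044-07-13 (Wed); 2044-07-29 (Fri); 2044-08-12 (Fri).
3 of the 4 holidays fall on weekdays; the rest are weekends and were already excluded.
Business days: 48 − 3 = 45.

45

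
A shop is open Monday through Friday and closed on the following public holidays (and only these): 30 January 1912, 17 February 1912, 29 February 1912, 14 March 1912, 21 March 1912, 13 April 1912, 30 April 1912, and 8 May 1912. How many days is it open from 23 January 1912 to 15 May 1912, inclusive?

76

23 January 1912 is a Tuesday.
The range spans 114 days (inclusive of both endpoints).
114 = 7 × 16 + 2, so there are 16 full weeks plus 2 extra days.
Each full week contributes 5 weekdays (Mon–Fri): 16 × 5 = 80.
The 2 extra days are Tuesday, Wednesday — 2 of them qualify.
Total: 80 + 2 = 82.
Holidays: 30 January 1912 (Tue); 17 February 1912 (Sat); 29 February 1912 (Thu); 14 March 1912 (Thu); 21 March 1912 (Thu); 13 April 1912 (Sat); 30 April 1912 (Tue); 8 May 1912 (Wed).
6 of the 8 holidays fall on weekdays; the rest are weekends and were already excluded.
Business days: 82 − 6 = 76.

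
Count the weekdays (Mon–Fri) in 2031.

261

January 1, 2031 is a Wednesday.
That's 365 days from start to end, counting both.
365 = 7 × 52 + 1, so there are 52 full weeks plus 1 extra day.
Each full week contributes 5 weekdays (Mon–Fri): 52 × 5 = 260.
The 1 extra day is Wed — 1 of them qualifies.
Total: 260 + 1 = 261.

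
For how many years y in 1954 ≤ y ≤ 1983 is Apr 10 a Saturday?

5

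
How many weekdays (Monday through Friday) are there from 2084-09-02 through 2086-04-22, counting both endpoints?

426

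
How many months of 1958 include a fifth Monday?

4

A month has five Mondays exactly when Monday falls within its first (length − 28) days.
Jan: 31 days, starts Wed → 5 of Wed, Thu, Fri
Feb: 28 days, starts Sat → 5 of (none)
Mar: 31 days, starts Sat → 5 of Sat, Sun, Mon ✓
Apr: 30 days, starts Tue → 5 of Tue, Wed
May: 31 days, starts Thu → 5 of Thu, Fri, Sat
Jun: 30 days, starts Sun → 5 of Sun, Mon ✓
Jul: 31 days, starts Tue → 5 of Tue, Wed, Thu
Aug: 31 days, starts Fri → 5 of Fri, Sat, Sun
Sep: 30 days, starts Mon → 5 of Mon, Tue ✓
Oct: 31 days, starts Wed → 5 of Wed, Thu, Fri
Nov: 30 days, starts Sat → 5 of Sat, Sun
Dec: 31 days, starts Mon → 5 of Mon, Tue, Wed ✓
Months with five Mondays: Mar, Jun, Sep, Dec.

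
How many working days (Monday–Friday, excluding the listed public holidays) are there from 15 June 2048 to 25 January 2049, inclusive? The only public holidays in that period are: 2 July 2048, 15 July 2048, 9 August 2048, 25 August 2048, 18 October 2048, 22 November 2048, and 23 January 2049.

15 June 2048 is a Monday.
The range spans 225 days (inclusive of both endpoints).
225 = 7 × 32 + 1, so there are 32 full weeks plus 1 extra day.
Each full week contributes 5 weekdays (Mon–Fri): 32 × 5 = 160.
The 1 extra day is Monday — 1 of them qualifies.
Total: 160 + 1 = 161.
Holidays: 2 July 2048 (Thu); 15 July 2048 (Wed); 9 August 2048 (Sun); 25 August 2048 (Tue); 18 October 2048 (Sun); 22 November 2048 (Sun); 23 January 2049 (Sat).
3 of the 7 holidays fall on weekdays; the rest are weekends and were already excluded.
Business days: 161 − 3 = 158.

158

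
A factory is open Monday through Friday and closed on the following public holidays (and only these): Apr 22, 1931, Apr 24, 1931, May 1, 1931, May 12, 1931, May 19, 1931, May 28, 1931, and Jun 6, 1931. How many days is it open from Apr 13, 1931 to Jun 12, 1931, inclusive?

39 working days

Apr 13, 1931 is a Monday.
The range spans 61 days (inclusive of both endpoints).
61 = 7 × 8 + 5, so there are 8 full weeks plus 5 extra days.
Each full week contributes 5 weekdays (Mon–Fri): 8 × 5 = 40.
The 5 extra days are Mon, Tue, Wed, Thu, Fri — 5 of them qualify.
Total: 40 + 5 = 45.
Holidays: Apr 22, 1931 (Wed); Apr 24, 1931 (Fri); May 1, 1931 (Fri); May 12, 1931 (Tue); May 19, 1931 (Tue); May 28, 1931 (Thu); Jun 6, 1931 (Sat).
6 of the 7 holidays fall on weekdays; the rest are weekends and were already excluded.
Business days: 45 − 6 = 39.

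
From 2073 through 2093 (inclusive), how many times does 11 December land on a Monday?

4

Day of week of December 11 in each year:
2073: Mon ✓, 2074: Tue, 2075: Wed, 2076: Fri, 2077: Sat, 2078: Sun, 2079: Mon ✓, 2080: Wed, 2081: Thu, 2082: Fri, 2083: Sat, 2084: Mon ✓, 2085: Tue, 2086: Wed, 2087: Thu, 2088: Sat, 2089: Sun, 2090: Mon ✓, 2091: Tue, 2092: Thu, 2093: Fri
Mondays: 2073, 2079, 2084, 2090.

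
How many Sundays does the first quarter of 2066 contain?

13

Jan 1, 2066 is a Friday.
From Jan 1, 2066 to Mar 31, 2066 is 90 days inclusive.
90 = 7 × 12 + 6, so there are 12 full weeks plus 6 extra days.
Each full week contributes one Sunday: 12 so far.
The 6 extra days are Friday, Saturday, Sunday, Monday, Tuesday, Wednesday — 1 of them qualifies.
Total: 12 + 1 = 13.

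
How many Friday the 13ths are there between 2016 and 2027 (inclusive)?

20

Friday-the-13ths by year:
2016: May
2017: Jan, Oct
2018: Apr, Jul
2019: Sep, Dec
2020: Mar, Nov
2021: Aug
2022: May
2023: Jan, Oct
2024: Sep, Dec
2025: Jun
2026: Feb, Mar, Nov
2027: Aug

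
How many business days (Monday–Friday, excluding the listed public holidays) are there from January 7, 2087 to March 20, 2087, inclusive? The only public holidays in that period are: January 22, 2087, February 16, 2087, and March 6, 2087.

51

January 7, 2087 is a Tuesday.
That's 73 days from start to end, counting both.
73 = 7 × 10 + 3, so there are 10 full weeks plus 3 extra days.
Each full week contributes 5 weekdays (Mon–Fri): 10 × 5 = 50.
The 3 extra days are Tuesday, Wednesday, Thursday — 3 of them qualify.
Total: 50 + 3 = 53.
Holidays: January 22, 2087 (Wed); February 16, 2087 (Sun); March 6, 2087 (Thu).
2 of the 3 holidays fall on weekdays; the rest are weekends and were already excluded.
Business days: 53 − 2 = 51.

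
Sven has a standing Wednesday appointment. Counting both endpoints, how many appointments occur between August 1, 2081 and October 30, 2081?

13

August 1, 2081 is a Friday.
From August 1, 2081 to October 30, 2081 is 91 days inclusive.
91 = 7 × 13, so the span is exactly 13 full weeks.
Each full week contributes one Wednesday: 13 so far.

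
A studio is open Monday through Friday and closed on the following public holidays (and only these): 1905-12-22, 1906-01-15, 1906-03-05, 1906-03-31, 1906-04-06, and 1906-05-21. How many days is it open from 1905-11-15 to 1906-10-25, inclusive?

242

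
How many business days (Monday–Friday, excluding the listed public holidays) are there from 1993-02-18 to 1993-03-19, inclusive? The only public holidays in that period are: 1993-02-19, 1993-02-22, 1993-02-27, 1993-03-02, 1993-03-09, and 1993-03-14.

1993-02-18 is a Thursday.
That's 30 days from start to end, counting both.
30 = 7 × 4 + 2, so there are 4 full weeks plus 2 extra days.
Each full week contributes 5 weekdays (Mon–Fri): 4 × 5 = 20.
The 2 extra days are Thursday, Friday — 2 of them qualify.
Total: 20 + 2 = 22.
Holidays: 1993-02-19 (Fri); 1993-02-22 (Mon); 1993-02-27 (Sat); 1993-03-02 (Tue); 1993-03-09 (Tue); 1993-03-14 (Sun).
4 of the 6 holidays fall on weekdays; the rest are weekends and were already excluded.
Business days: 22 − 4 = 18.

18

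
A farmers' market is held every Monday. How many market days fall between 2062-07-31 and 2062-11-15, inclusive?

2062-07-31 is a Monday.
That's 108 days from start to end, counting both.
108 = 7 × 15 + 3, so there are 15 full weeks plus 3 extra days.
Each full week contributes one Monday: 15 so far.
The 3 extra days are Monday, Tuesday, Wednesday — 1 of them qualifies.
Total: 15 + 1 = 16.

16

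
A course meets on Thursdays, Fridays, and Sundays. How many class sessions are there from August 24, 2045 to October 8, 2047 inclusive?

333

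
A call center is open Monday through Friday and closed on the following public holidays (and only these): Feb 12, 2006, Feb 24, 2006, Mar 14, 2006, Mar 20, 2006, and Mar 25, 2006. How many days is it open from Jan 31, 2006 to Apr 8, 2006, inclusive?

46

Jan 31, 2006 is a Tuesday.
The range spans 68 days (inclusive of both endpoints).
68 = 7 × 9 + 5, so there are 9 full weeks plus 5 extra days.
Each full week contributes 5 weekdays (Mon–Fri): 9 × 5 = 45.
The 5 extra days are Tue, Wed, Thu, Fri, Sat — 4 of them qualify.
Total: 45 + 4 = 49.
Holidays: Feb 12, 2006 (Sun); Feb 24, 2006 (Fri); Mar 14, 2006 (Tue); Mar 20, 2006 (Mon); Mar 25, 2006 (Sat).
3 of the 5 holidays fall on weekdays; the rest are weekends and were already excluded.
Business days: 49 − 3 = 46.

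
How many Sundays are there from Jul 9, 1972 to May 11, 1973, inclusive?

Jul 9, 1972 is a Sunday.
The range spans 307 days (inclusive of both endpoints).
307 = 7 × 43 + 6, so there are 43 full weeks plus 6 extra days.
Each full week contributes one Sunday: 43 so far.
The 6 extra days are Sun, Mon, Tue, Wed, Thu, Fri — 1 of them qualifies.
Total: 43 + 1 = 44.

44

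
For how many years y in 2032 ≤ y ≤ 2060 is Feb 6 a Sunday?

4

Day of week of February 6 in each year:
2032: Fri, 2033: Sun ✓, 2034: Mon, 2035: Tue, 2036: Wed, 2037: Fri, 2038: Sat, 2039: Sun ✓, 2040: Mon, 2041: Wed, 2042: Thu, 2043: Fri, 2044: Sat, 2045: Mon, 2046: Tue, 2047: Wed, 2048: Thu, 2049: Sat, 2050: Sun ✓, 2051: Mon, 2052: Tue, 2053: Thu, 2054: Fri, 2055: Sat, 2056: Sun ✓, 2057: Tue, 2058: Wed, 2059: Thu, 2060: Fri
Sundays: 2033, 2039, 2050, 2056.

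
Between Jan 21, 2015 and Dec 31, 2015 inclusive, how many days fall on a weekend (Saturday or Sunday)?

98

Jan 21, 2015 is a Wednesday.
The range spans 345 days (inclusive of both endpoints).
345 = 7 × 49 + 2, so there are 49 full weeks plus 2 extra days.
Each full week contributes 2 weekend days (Sat, Sun): 49 × 2 = 98.
The 2 extra days are Wednesday, Thursday — none qualify.
Total: 98 + 0 = 98.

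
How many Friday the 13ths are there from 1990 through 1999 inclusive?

17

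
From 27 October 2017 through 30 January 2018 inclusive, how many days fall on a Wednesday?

13

27 October 2017 is a Friday.
From 27 October 2017 to 30 January 2018 is 96 days inclusive.
96 = 7 × 13 + 5, so there are 13 full weeks plus 5 extra days.
Each full week contributes one Wednesday: 13 so far.
The 5 extra days are Fri, Sat, Sun, Mon, Tue — none qualify.
Total: 13 + 0 = 13.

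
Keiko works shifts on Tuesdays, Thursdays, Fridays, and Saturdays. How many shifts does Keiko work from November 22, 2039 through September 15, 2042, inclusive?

588

November 22, 2039 is a Tuesday.
That's 1029 days from start to end, counting both.
1029 = 7 × 147, so the span is exactly 147 full weeks.
Each full week contributes 4 days from the set (Tue, Thu, Fri, Sat): 147 × 4 = 588.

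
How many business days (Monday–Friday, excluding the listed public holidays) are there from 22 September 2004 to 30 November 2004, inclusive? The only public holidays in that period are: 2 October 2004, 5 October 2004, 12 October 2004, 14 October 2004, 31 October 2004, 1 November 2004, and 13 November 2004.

46 business days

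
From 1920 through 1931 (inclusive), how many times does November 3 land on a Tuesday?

2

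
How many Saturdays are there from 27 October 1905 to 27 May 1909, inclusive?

27 October 1905 is a Friday.
From 27 October 1905 to 27 May 1909 is 1309 days inclusive.
1309 = 7 × 187, so the span is exactly 187 full weeks.
Each full week contributes one Saturday: 187 so far.

187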